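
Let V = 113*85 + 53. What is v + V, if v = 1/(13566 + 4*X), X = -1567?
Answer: 70484085/7298 ≈ 9658.0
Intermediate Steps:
V = 9658 (V = 9605 + 53 = 9658)
v = 1/7298 (v = 1/(13566 + 4*(-1567)) = 1/(13566 - 6268) = 1/7298 ≈ 0.00013702)
v + V = 1/7298 + 9658 = 70484085/7298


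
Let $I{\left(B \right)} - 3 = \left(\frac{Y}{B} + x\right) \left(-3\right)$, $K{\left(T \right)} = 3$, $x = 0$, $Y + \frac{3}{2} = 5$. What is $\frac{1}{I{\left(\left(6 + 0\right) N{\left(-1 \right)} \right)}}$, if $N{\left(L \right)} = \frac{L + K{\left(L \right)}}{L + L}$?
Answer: $\frac{4}{19} \approx 0.21053$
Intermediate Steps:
$Y = \frac{7}{2}$ ($Y = - \frac{3}{2} + 5 = \frac{7}{2} \approx 3.5$)
$N{\left(L \right)} = \frac{3 + L}{2 L}$ ($N{\left(L \right)} = \frac{L + 3}{L + L} = \frac{3 + L}{2 L}$)
$I{\left(B \right)} = 3 - \frac{21}{2 B}$ ($I{\left(B \right)} = 3 + \left(\frac{7}{2 B} + 0\right) \left(-3\right) = 3 + \frac{7}{2 B} \left(-3\right) = 3 - \frac{21}{2 B}$)
$\frac{1}{I{\left(\left(6 + 0\right) N{\left(-1 \right)} \right)}} = \frac{1}{3 - \frac{21}{2 \left(6 + 0\right) \frac{3 - 1}{2 \left(-1\right)}}} = \frac{1}{3 - \frac{21}{2 \cdot 6 \cdot \frac{1}{2} \left(-1\right) 2}} = \frac{1}{3 - \frac{21}{2 \cdot 6 \left(-1\right)}} = \frac{1}{3 - \frac{21}{2 \left(-6\right)}} = \frac{1}{3 - - \frac{7}{4}} = \frac{1}{3 + \frac{7}{4}} = \frac{1}{\frac{19}{4}} = \frac{4}{19}$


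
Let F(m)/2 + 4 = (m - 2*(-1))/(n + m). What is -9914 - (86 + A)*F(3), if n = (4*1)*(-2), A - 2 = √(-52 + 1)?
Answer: -9034 + 10*I*√51 ≈ -9034.0 + 71.414*I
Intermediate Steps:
A = 2 + I*√51 (A = 2 + √(-52 + 1) = 2 + √(-51) = 2 + I*√51 ≈ 2.0 + 7.1414*I)
n = -8 (n = 4*(-2) = -8)
F(m) = -8 + 2*(2 + m)/(-8 + m) (F(m) = -8 + 2*((m - 2*(-1))/(-8 + m)) = -8 + 2*((m + 2)/(-8 + m)) = -8 + 2*((2 + m)/(-8 + m)) = -8 + 2*(2 + m)/(-8 + m))
-9914 - (86 + A)*F(3) = -9914 - (86 + (2 + I*√51))*2*(34 - 3*3)/(-8 + 3) = -9914 - (88 + I*√51)*2*(34 - 9)/(-5) = -9914 - (88 + I*√51)*2*(-⅕)*25 = -9914 - (88 + I*√51)*(-10) = -9914 - (-880 - 10*I*√51) = -9914 + (880 + 10*I*√51) = -9034 + 10*I*√51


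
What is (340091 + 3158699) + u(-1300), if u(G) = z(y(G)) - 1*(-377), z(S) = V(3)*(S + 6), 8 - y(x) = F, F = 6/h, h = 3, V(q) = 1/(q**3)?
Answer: 31492507/9 ≈ 3.4992e+6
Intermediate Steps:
V(q) = q**(-3)
F = 2 (F = 6/3 = 6*(1/3) = 2)
y(x) = 6 (y(x) = 8 - 1*2 = 8 - 2 = 6)
z(S) = 2/9 + S/27 (z(S) = (S + 6)/3**3 = (6 + S)/27 = 2/9 + S/27)
u(G) = 3397/9 (u(G) = (2/9 + (1/27)*6) - 1*(-377) = (2/9 + 2/9) + 377 = 4/9 + 377 = 3397/9)
(340091 + 3158699) + u(-1300) = (340091 + 3158699) + 3397/9 = 3498790 + 3397/9 = 31492507/9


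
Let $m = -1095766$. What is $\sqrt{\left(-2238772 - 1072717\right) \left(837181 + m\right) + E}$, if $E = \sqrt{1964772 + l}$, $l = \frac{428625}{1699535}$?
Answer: $\frac{\sqrt{98934294788999631529185 + 13256373 \sqrt{149246178271243}}}{339907} \approx 9.2537 \cdot 10^{5}$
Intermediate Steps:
$l = \frac{85725}{339907}$ ($l = 428625 \cdot \frac{1}{1699535} = \frac{85725}{339907} \approx 0.2522$)
$E = \frac{39 \sqrt{149246178271243}}{339907}$ ($E = \sqrt{1964772 + \frac{85725}{339907}} = \sqrt{\frac{667839841929}{339907}} = \frac{39 \sqrt{149246178271243}}{339907} \approx 1401.7$)
$\sqrt{\left(-2238772 - 1072717\right) \left(837181 + m\right) + E} = \sqrt{\left(-2238772 - 1072717\right) \left(837181 - 1095766\right) + \frac{39 \sqrt{149246178271243}}{339907}} = \sqrt{\left(-3311489\right) \left(-258585\right) + \frac{39 \sqrt{149246178271243}}{339907}} = \sqrt{856301383065 + \frac{39 \sqrt{149246178271243}}{339907}}$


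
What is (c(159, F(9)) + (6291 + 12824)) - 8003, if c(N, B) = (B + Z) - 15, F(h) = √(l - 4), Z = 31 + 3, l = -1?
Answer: 11131 + I*√5 ≈ 11131.0 + 2.2361*I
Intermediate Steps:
Z = 34
F(h) = I*√5 (F(h) = √(-1 - 4) = √(-5) = I*√5)
c(N, B) = 19 + B (c(N, B) = (B + 34) - 15 = (34 + B) - 15 = 19 + B)
(c(159, F(9)) + (6291 + 12824)) - 8003 = ((19 + I*√5) + (6291 + 12824)) - 8003 = ((19 + I*√5) + 19115) - 8003 = (19134 + I*√5) - 8003 = 11131 + I*√5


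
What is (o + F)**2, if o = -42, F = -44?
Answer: 7396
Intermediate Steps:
(o + F)**2 = (-42 - 44)**2 = (-86)**2 = 7396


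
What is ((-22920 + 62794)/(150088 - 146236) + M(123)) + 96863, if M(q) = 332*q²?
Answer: 9860544803/1926 ≈ 5.1197e+6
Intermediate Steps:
((-22920 + 62794)/(150088 - 146236) + M(123)) + 96863 = ((-22920 + 62794)/(150088 - 146236) + 332*123²) + 96863 = (39874/3852 + 332*15129) + 96863 = (39874*(1/3852) + 5022828) + 96863 = (19937/1926 + 5022828) + 96863 = 9673986665/1926 + 96863 = 9860544803/1926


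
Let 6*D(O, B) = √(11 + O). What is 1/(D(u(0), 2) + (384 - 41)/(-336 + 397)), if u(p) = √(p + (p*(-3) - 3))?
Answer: 1/(343/61 + √(11 + I*√3)/6) ≈ 0.16187 - 0.001137*I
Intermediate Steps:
u(p) = √(-3 - 2*p) (u(p) = √(p + (-3*p - 3)) = √(p + (-3 - 3*p)) = √(-3 - 2*p))
D(O, B) = √(11 + O)/6
1/(D(u(0), 2) + (384 - 41)/(-336 + 397)) = 1/(√(11 + √(-3 - 2*0))/6 + (384 - 41)/(-336 + 397)) = 1/(√(11 + √(-3 + 0))/6 + 343/61) = 1/(√(11 + √(-3))/6 + 343*(1/61)) = 1/(√(11 + I*√3)/6 + 343/61) = 1/(343/61 + √(11 + I*√3)/6)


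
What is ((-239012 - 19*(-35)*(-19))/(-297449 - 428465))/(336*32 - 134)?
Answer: 251647/7707754852 ≈ 3.2649e-5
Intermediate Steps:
((-239012 - 19*(-35)*(-19))/(-297449 - 428465))/(336*32 - 134) = ((-239012 + 665*(-19))/(-725914))/(10752 - 134) = ((-239012 - 12635)*(-1/725914))/10618 = -251647*(-1/725914)*(1/10618) = (251647/725914)*(1/10618) = 251647/7707754852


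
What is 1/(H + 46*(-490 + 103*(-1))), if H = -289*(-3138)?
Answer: 1/879604 ≈ 1.1369e-6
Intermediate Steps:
H = 906882
1/(H + 46*(-490 + 103*(-1))) = 1/(906882 + 46*(-490 + 103*(-1))) = 1/(906882 + 46*(-490 - 103)) = 1/(906882 + 46*(-593)) = 1/(906882 - 27278) = 1/879604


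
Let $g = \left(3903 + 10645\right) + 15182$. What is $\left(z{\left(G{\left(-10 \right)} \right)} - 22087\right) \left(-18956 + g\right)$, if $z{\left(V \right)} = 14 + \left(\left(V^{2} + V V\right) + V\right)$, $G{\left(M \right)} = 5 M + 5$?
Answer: $-194664632$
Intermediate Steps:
$g = 29730$ ($g = 14548 + 15182 = 29730$)
$G{\left(M \right)} = 5 + 5 M$
$z{\left(V \right)} = 14 + V + 2 V^{2}$ ($z{\left(V \right)} = 14 + \left(\left(V^{2} + V^{2}\right) + V\right) = 14 + \left(2 V^{2} + V\right) = 14 + \left(V + 2 V^{2}\right) = 14 + V + 2 V^{2}$)
$\left(z{\left(G{\left(-10 \right)} \right)} - 22087\right) \left(-18956 + g\right) = \left(\left(14 + \left(5 + 5 \left(-10\right)\right) + 2 \left(5 + 5 \left(-10\right)\right)^{2}\right) - 22087\right) \left(-18956 + 29730\right) = \left(\left(14 + \left(5 - 50\right) + 2 \left(5 - 50\right)^{2}\right) - 22087\right) 10774 = \left(\left(14 - 45 + 2 \left(-45\right)^{2}\right) - 22087\right) 10774 = \left(\left(14 - 45 + 2 \cdot 2025\right) - 22087\right) 10774 = \left(\left(14 - 45 + 4050\right) - 22087\right) 10774 = \left(4019 - 22087\right) 10774 = \left(-18068\right) 10774 = -194664632$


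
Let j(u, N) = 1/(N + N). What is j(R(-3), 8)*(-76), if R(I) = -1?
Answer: -19/4 ≈ -4.7500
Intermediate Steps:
j(u, N) = 1/(2*N)
j(R(-3), 8)*(-76) = ((1/2)/8)*(-76) = ((1/2)*(1/8))*(-76) = (1/16)*(-76) = -19/4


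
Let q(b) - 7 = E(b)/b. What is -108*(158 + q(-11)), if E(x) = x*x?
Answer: -16632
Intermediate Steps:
E(x) = x²
q(b) = 7 + b (q(b) = 7 + b²/b = 7 + b)
-108*(158 + q(-11)) = -108*(158 + (7 - 11)) = -108*(158 - 4) = -108*154 = -16632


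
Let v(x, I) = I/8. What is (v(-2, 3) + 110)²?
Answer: 779689/64 ≈ 12183.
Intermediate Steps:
v(x, I) = I/8 (v(x, I) = I*(⅛) = I/8)
(v(-2, 3) + 110)² = ((⅛)*3 + 110)² = (3/8 + 110)² = (883/8)² = 779689/64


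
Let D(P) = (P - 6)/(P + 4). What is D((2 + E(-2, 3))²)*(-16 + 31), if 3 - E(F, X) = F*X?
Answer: 69/5 ≈ 13.800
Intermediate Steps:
E(F, X) = 3 - F*X
D(P) = (-6 + P)/(4 + P)
D((2 + E(-2, 3))²)*(-16 + 31) = ((-6 + (2 + (3 - 1*(-2)*3))²)/(4 + (2 + (3 - 1*(-2)*3))²))*(-16 + 31) = ((-6 + (2 + (3 + 6))²)/(4 + (2 + (3 + 6))²))*15 = ((-6 + (2 + 9)²)/(4 + (2 + 9)²))*15 = ((-6 + 11²)/(4 + 11²))*15 = ((-6 + 121)/(4 + 121))*15 = (115/125)*15 = ((1/125)*115)*15 = (23/25)*15 = 69/5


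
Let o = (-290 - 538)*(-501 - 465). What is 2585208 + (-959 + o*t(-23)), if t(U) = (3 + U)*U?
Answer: 370514329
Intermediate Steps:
t(U) = U*(3 + U)
o = 799848 (o = -828*(-966) = 799848)
2585208 + (-959 + o*t(-23)) = 2585208 + (-959 + 799848*(-23*(3 - 23))) = 2585208 + (-959 + 799848*(-23*(-20))) = 2585208 + (-959 + 799848*460) = 2585208 + (-959 + 367930080) = 2585208 + 367929121 = 370514329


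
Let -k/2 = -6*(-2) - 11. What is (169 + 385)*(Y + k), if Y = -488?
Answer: -271460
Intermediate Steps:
k = -2 (k = -2*(-6*(-2) - 11) = -2*(12 - 11) = -2*1 = -2)
(169 + 385)*(Y + k) = (169 + 385)*(-488 - 2) = 554*(-490) = -271460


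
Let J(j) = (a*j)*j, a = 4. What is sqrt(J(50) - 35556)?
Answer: 2*I*sqrt(6389) ≈ 159.86*I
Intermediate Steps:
J(j) = 4*j**2 (J(j) = (4*j)*j = 4*j**2)
sqrt(J(50) - 35556) = sqrt(4*50**2 - 35556) = sqrt(4*2500 - 35556) = sqrt(10000 - 35556) = sqrt(-25556) = 2*I*sqrt(6389)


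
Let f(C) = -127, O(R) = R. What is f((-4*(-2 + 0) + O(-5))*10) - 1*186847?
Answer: -186974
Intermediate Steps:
f((-4*(-2 + 0) + O(-5))*10) - 1*186847 = -127 - 1*186847 = -127 - 186847 = -186974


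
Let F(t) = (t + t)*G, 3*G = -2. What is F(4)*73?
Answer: -1168/3 ≈ -389.33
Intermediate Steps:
G = -⅔ (G = (⅓)*(-2) = -⅔ ≈ -0.66667)
F(t) = -4*t/3 (F(t) = (t + t)*(-⅔) = (2*t)*(-⅔) = -4*t/3)
F(4)*73 = -4/3*4*73 = -16/3*73 = -1168/3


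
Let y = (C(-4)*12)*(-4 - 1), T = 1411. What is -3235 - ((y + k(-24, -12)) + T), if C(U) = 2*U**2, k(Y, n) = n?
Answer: -2714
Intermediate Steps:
y = -1920 (y = ((2*(-4)**2)*12)*(-4 - 1) = ((2*16)*12)*(-5) = (32*12)*(-5) = 384*(-5) = -1920)
-3235 - ((y + k(-24, -12)) + T) = -3235 - ((-1920 - 12) + 1411) = -3235 - (-1932 + 1411) = -3235 - 1*(-521) = -3235 + 521 = -2714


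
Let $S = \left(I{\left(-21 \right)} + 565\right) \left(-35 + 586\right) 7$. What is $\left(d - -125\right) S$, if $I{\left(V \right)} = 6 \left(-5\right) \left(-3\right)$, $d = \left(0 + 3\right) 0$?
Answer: $315791875$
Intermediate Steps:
$d = 0$ ($d = 3 \cdot 0 = 0$)
$I{\left(V \right)} = 90$ ($I{\left(V \right)} = \left(-30\right) \left(-3\right) = 90$)
$S = 2526335$ ($S = \left(90 + 565\right) \left(-35 + 586\right) 7 = 655 \cdot 551 \cdot 7 = 360905 \cdot 7 = 2526335$)
$\left(d - -125\right) S = \left(0 - -125\right) 2526335 = \left(0 + 125\right) 2526335 = 125 \cdot 2526335 = 315791875$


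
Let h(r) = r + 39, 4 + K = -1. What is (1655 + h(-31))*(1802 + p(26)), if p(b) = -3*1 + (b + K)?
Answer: 3026660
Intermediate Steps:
K = -5 (K = -4 - 1 = -5)
h(r) = 39 + r
p(b) = -8 + b (p(b) = -3*1 + (b - 5) = -3 + (-5 + b) = -8 + b)
(1655 + h(-31))*(1802 + p(26)) = (1655 + (39 - 31))*(1802 + (-8 + 26)) = (1655 + 8)*(1802 + 18) = 1663*1820 = 3026660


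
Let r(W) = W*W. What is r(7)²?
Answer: 2401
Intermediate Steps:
r(W) = W²
r(7)² = (7²)² = 49² = 2401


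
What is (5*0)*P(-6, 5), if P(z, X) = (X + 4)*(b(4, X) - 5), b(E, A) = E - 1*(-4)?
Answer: 0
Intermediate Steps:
b(E, A) = 4 + E (b(E, A) = E + 4 = 4 + E)
P(z, X) = 12 + 3*X (P(z, X) = (X + 4)*((4 + 4) - 5) = (4 + X)*(8 - 5) = (4 + X)*3 = 12 + 3*X)
(5*0)*P(-6, 5) = (5*0)*(12 + 3*5) = 0*(12 + 15) = 0*27 = 0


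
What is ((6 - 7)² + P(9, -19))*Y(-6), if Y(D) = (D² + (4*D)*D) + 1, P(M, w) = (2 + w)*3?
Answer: -9050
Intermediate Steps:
P(M, w) = 6 + 3*w
Y(D) = 1 + 5*D² (Y(D) = (D² + 4*D²) + 1 = 5*D² + 1 = 1 + 5*D²)
((6 - 7)² + P(9, -19))*Y(-6) = ((6 - 7)² + (6 + 3*(-19)))*(1 + 5*(-6)²) = ((-1)² + (6 - 57))*(1 + 5*36) = (1 - 51)*(1 + 180) = -50*181 = -9050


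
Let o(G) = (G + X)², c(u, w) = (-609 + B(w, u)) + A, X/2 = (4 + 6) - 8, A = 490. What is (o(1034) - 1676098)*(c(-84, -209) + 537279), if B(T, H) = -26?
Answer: -321557417636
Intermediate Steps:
X = 4 (X = 2*((4 + 6) - 8) = 2*(10 - 8) = 2*2 = 4)
c(u, w) = -145 (c(u, w) = (-609 - 26) + 490 = -635 + 490 = -145)
o(G) = (4 + G)² (o(G) = (G + 4)² = (4 + G)²)
(o(1034) - 1676098)*(c(-84, -209) + 537279) = ((4 + 1034)² - 1676098)*(-145 + 537279) = (1038² - 1676098)*537134 = (1077444 - 1676098)*537134 = -598654*537134 = -321557417636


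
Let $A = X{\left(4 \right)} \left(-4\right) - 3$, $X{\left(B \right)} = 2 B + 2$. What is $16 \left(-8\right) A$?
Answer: $5504$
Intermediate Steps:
$X{\left(B \right)} = 2 + 2 B$
$A = -43$ ($A = \left(2 + 2 \cdot 4\right) \left(-4\right) - 3 = \left(2 + 8\right) \left(-4\right) - 3 = 10 \left(-4\right) - 3 = -40 - 3 = -43$)
$16 \left(-8\right) A = 16 \left(-8\right) \left(-43\right) = \left(-128\right) \left(-43\right) = 5504$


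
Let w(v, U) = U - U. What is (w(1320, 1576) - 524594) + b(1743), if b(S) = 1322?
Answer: -523272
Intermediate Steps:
w(v, U) = 0
(w(1320, 1576) - 524594) + b(1743) = (0 - 524594) + 1322 = -524594 + 1322 = -523272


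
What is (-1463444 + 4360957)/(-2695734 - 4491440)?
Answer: -2897513/7187174 ≈ -0.40315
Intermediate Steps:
(-1463444 + 4360957)/(-2695734 - 4491440) = 2897513/(-7187174) = 2897513*(-1/7187174) = -2897513/7187174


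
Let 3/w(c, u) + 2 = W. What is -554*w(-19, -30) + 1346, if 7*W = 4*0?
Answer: 2177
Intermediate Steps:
W = 0 (W = (4*0)/7 = (1/7)*0 = 0)
w(c, u) = -3/2 (w(c, u) = 3/(-2 + 0) = 3/(-2) = 3*(-1/2) = -3/2)
-554*w(-19, -30) + 1346 = -554*(-3/2) + 1346 = 831 + 1346 = 2177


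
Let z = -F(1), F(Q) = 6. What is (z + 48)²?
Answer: 1764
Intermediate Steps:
z = -6 (z = -1*6 = -6)
(z + 48)² = (-6 + 48)² = 42² = 1764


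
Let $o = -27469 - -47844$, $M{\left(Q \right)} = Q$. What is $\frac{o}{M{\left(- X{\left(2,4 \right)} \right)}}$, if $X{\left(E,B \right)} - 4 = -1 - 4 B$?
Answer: $\frac{20375}{13} \approx 1567.3$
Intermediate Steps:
$X{\left(E,B \right)} = 3 - 4 B$ ($X{\left(E,B \right)} = 4 - \left(1 + 4 B\right) = 3 - 4 B$)
$o = 20375$ ($o = -27469 + 47844 = 20375$)
$\frac{o}{M{\left(- X{\left(2,4 \right)} \right)}} = \frac{20375}{\left(-1\right) \left(3 - 16\right)} = \frac{20375}{\left(-1\right) \left(-13\right)} = \frac{20375}{13}$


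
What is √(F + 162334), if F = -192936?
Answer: I*√30602 ≈ 174.93*I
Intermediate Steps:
√(F + 162334) = √(-192936 + 162334) = √(-30602) = I*√30602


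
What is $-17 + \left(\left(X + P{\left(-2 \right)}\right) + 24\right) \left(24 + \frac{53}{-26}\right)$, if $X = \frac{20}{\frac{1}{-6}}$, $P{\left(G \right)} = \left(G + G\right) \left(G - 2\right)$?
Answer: $- \frac{23061}{13} \approx -1773.9$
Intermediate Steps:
$P{\left(G \right)} = 2 G \left(-2 + G\right)$
$X = -120$ ($X = \frac{20}{- \frac{1}{6}} = 20 \left(-6\right) = -120$)
$-17 + \left(\left(X + P{\left(-2 \right)}\right) + 24\right) \left(24 + \frac{53}{-26}\right) = -17 + \left(\left(-120 + 2 \left(-2\right) \left(-2 - 2\right)\right) + 24\right) \left(24 + \frac{53}{-26}\right) = -17 + \left(\left(-120 + 2 \left(-2\right) \left(-4\right)\right) + 24\right) \left(24 + 53 \left(- \frac{1}{26}\right)\right) = -17 + \left(\left(-120 + 16\right) + 24\right) \left(24 - \frac{53}{26}\right) = -17 + \left(-104 + 24\right) \frac{571}{26} = -17 - \frac{22840}{13} = - \frac{23061}{13}$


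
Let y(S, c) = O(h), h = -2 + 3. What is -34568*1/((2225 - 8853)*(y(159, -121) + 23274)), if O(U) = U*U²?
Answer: 8642/38566675 ≈ 0.00022408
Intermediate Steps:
h = 1
O(U) = U³
y(S, c) = 1 (y(S, c) = 1³ = 1)
-34568*1/((2225 - 8853)*(y(159, -121) + 23274)) = -34568*1/((1 + 23274)*(2225 - 8853)) = -34568/((-6628*23275)) = -34568/(-154266700) = -34568*(-1/154266700) = 8642/38566675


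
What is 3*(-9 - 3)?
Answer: -36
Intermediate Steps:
3*(-9 - 3) = 3*(-12) = -36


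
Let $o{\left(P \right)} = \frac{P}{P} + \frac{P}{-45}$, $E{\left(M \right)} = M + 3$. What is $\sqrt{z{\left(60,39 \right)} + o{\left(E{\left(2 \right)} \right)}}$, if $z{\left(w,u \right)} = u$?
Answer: $\frac{\sqrt{359}}{3} \approx 6.3158$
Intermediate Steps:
$E{\left(M \right)} = 3 + M$
$o{\left(P \right)} = 1 - \frac{P}{45}$ ($o{\left(P \right)} = 1 + P \left(- \frac{1}{45}\right) = 1 - \frac{P}{45}$)
$\sqrt{z{\left(60,39 \right)} + o{\left(E{\left(2 \right)} \right)}} = \sqrt{39 + \left(1 - \frac{3 + 2}{45}\right)} = \sqrt{39 + \left(1 - \frac{1}{9}\right)} = \sqrt{39 + \frac{8}{9}} = \sqrt{\frac{359}{9}} = \frac{\sqrt{359}}{3}$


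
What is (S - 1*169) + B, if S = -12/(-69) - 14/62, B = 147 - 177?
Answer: -141924/713 ≈ -199.05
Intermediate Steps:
B = -30
S = -37/713 (S = -12*(-1/69) - 14*1/62 = 4/23 - 7/31 = -37/713 ≈ -0.051893)
(S - 1*169) + B = (-37/713 - 1*169) - 30 = (-37/713 - 169) - 30 = -120534/713 - 30 = -141924/713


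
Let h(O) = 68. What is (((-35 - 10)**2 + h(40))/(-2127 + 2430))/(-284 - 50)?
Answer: -2093/101202 ≈ -0.020681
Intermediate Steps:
(((-35 - 10)**2 + h(40))/(-2127 + 2430))/(-284 - 50) = (((-35 - 10)**2 + 68)/(-2127 + 2430))/(-284 - 50) = (((-45)**2 + 68)/303)/(-334) = ((2025 + 68)*(1/303))*(-1/334) = (2093*(1/303))*(-1/334) = (2093/303)*(-1/334) = -2093/101202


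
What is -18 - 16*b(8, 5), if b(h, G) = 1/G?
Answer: -106/5 ≈ -21.200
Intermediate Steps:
-18 - 16*b(8, 5) = -18 - 16/5 = -106/5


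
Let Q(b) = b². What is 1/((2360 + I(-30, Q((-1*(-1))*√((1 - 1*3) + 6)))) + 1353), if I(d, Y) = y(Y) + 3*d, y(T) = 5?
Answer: 1/3628 ≈ 0.00027563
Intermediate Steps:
I(d, Y) = 5 + 3*d
1/((2360 + I(-30, Q((-1*(-1))*√((1 - 1*3) + 6)))) + 1353) = 1/((2360 + (5 + 3*(-30))) + 1353) = 1/((2360 + (5 - 90)) + 1353) = 1/((2360 - 85) + 1353) = 1/(2275 + 1353) = 1/3628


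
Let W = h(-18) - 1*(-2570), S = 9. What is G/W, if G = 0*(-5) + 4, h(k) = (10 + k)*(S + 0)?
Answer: 2/1249 ≈ 0.0016013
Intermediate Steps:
h(k) = 90 + 9*k (h(k) = (10 + k)*(9 + 0) = (10 + k)*9 = 90 + 9*k)
G = 4 (G = 0 + 4 = 4)
W = 2498 (W = (90 + 9*(-18)) - 1*(-2570) = (90 - 162) + 2570 = -72 + 2570 = 2498)
G/W = 4/2498 = (1/2498)*4 = 2/1249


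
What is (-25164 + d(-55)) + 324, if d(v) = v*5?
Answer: -25115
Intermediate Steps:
d(v) = 5*v
(-25164 + d(-55)) + 324 = (-25164 + 5*(-55)) + 324 = (-25164 - 275) + 324 = -25439 + 324 = -25115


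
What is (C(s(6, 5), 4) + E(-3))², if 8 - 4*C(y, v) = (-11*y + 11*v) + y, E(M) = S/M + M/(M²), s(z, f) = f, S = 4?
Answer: 121/36 ≈ 3.3611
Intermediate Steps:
E(M) = 5/M (E(M) = 4/M + M/(M²) = 4/M + M/M² = 4/M + 1/M = 5/M)
C(y, v) = 2 - 11*v/4 + 5*y/2 (C(y, v) = 2 - ((-11*y + 11*v) + y)/4 = 2 - (-10*y + 11*v)/4 = 2 + (-11*v/4 + 5*y/2) = 2 - 11*v/4 + 5*y/2)
(C(s(6, 5), 4) + E(-3))² = ((2 - 11/4*4 + (5/2)*5) + 5/(-3))² = ((2 - 11 + 25/2) + 5*(-⅓))² = (7/2 - 5/3)² = (11/6)² = 121/36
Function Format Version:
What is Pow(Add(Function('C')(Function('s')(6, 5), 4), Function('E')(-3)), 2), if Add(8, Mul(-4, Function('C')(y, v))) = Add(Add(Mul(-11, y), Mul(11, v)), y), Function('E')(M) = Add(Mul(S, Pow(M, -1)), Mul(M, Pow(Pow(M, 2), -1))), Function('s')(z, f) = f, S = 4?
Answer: Rational(121, 36) ≈ 3.3611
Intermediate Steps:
Function('E')(M) = Mul(5, Pow(M, -1)) (Function('E')(M) = Add(Mul(4, Pow(M, -1)), Mul(M, Pow(Pow(M, 2), -1))) = Add(Mul(4, Pow(M, -1)), Mul(M, Pow(M, -2))) = Add(Mul(4, Pow(M, -1)), Pow(M, -1)) = Mul(5, Pow(M, -1)))
Function('C')(y, v) = Add(2, Mul(Rational(-11, 4), v), Mul(Rational(5, 2), y)) (Function('C')(y, v) = Add(2, Mul(Rational(-1, 4), Add(Add(Mul(-11, y), Mul(11, v)), y))) = Add(2, Mul(Rational(-1, 4), Add(Mul(-10, y), Mul(11, v)))) = Add(2, Add(Mul(Rational(-11, 4), v), Mul(Rational(5, 2), y))) = Add(2, Mul(Rational(-11, 4), v), Mul(Rational(5, 2), y)))
Pow(Add(Function('C')(Function('s')(6, 5), 4), Function('E')(-3)), 2) = Pow(Add(Add(2, Mul(Rational(-11, 4), 4), Mul(Rational(5, 2), 5)), Mul(5, Pow(-3, -1))), 2) = Pow(Add(Add(2, -11, Rational(25, 2)), Mul(5, Rational(-1, 3))), 2) = Pow(Add(Rational(7, 2), Rational(-5, 3)), 2) = Pow(Rational(11, 6), 2) = Rational(121, 36)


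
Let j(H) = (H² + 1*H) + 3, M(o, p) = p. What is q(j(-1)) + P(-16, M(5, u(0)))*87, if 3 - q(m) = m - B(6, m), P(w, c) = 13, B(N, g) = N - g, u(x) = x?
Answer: 1134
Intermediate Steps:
j(H) = 3 + H + H² (j(H) = (H² + H) + 3 = (H + H²) + 3 = 3 + H + H²)
q(m) = 9 - 2*m (q(m) = 3 - (m - (6 - m)) = 3 - (m + (-6 + m)) = 3 - (-6 + 2*m) = 3 + (6 - 2*m) = 9 - 2*m)
q(j(-1)) + P(-16, M(5, u(0)))*87 = (9 - 2*(3 - 1 + (-1)²)) + 13*87 = (9 - 2*(3 - 1 + 1)) + 1131 = (9 - 2*3) + 1131 = (9 - 6) + 1131 = 3 + 1131 = 1134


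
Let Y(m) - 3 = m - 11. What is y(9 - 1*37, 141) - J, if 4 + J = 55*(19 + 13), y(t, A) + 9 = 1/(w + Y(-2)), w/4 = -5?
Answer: -52951/30 ≈ -1765.0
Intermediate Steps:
w = -20 (w = 4*(-5) = -20)
Y(m) = -8 + m (Y(m) = 3 + (m - 11) = 3 + (-11 + m) = -8 + m)
y(t, A) = -271/30 (y(t, A) = -9 + 1/(-20 + (-8 - 2)) = -9 + 1/(-20 - 10) = -9 + 1/(-30) = -9 - 1/30 = -271/30)
J = 1756 (J = -4 + 55*(19 + 13) = -4 + 55*32 = -4 + 1760 = 1756)
y(9 - 1*37, 141) - J = -271/30 - 1*1756 = -271/30 - 1756 = -52951/30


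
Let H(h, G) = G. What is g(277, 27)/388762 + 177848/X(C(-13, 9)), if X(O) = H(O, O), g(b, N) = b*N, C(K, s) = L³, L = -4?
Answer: -4321254095/1555048 ≈ -2778.9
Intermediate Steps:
C(K, s) = -64 (C(K, s) = (-4)³ = -64)
g(b, N) = N*b
X(O) = O
g(277, 27)/388762 + 177848/X(C(-13, 9)) = (27*277)/388762 + 177848/(-64) = 7479*(1/388762) + 177848*(-1/64) = 7479/388762 - 22231/8 = -4321254095/1555048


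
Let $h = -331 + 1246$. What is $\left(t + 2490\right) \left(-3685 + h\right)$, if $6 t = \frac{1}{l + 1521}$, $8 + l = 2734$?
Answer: $- \frac{87878500685}{12741} \approx -6.8973 \cdot 10^{6}$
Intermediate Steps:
$l = 2726$ ($l = -8 + 2734 = 2726$)
$h = 915$
$t = \frac{1}{25482}$ ($t = \frac{1}{6 \left(2726 + 1521\right)} = \frac{1}{6 \cdot 4247} = \frac{1}{6} \cdot \frac{1}{4247} = \frac{1}{25482} \approx 3.9243 \cdot 10^{-5}$)
$\left(t + 2490\right) \left(-3685 + h\right) = \left(\frac{1}{25482} + 2490\right) \left(-3685 + 915\right) = \frac{63450181}{25482} \left(-2770\right) = - \frac{87878500685}{12741}$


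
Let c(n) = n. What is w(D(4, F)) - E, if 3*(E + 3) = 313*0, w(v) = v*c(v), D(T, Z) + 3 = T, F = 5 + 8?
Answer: 4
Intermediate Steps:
F = 13
D(T, Z) = -3 + T
w(v) = v² (w(v) = v*v = v²)
E = -3 (E = -3 + (313*0)/3 = -3 + (⅓)*0 = -3 + 0 = -3)
w(D(4, F)) - E = (-3 + 4)² - 1*(-3) = 1² + 3 = 1 + 3 = 4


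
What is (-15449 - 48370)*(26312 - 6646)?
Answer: -1255064454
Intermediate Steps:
(-15449 - 48370)*(26312 - 6646) = -63819*19666 = -1255064454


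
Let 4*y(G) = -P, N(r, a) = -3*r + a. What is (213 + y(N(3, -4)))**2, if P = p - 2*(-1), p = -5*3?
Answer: 748225/16 ≈ 46764.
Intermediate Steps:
p = -15
N(r, a) = a - 3*r
P = -13 (P = -15 - 2*(-1) = -15 - 1*(-2) = -15 + 2 = -13)
y(G) = 13/4 (y(G) = (-1*(-13))/4 = (1/4)*13 = 13/4)
(213 + y(N(3, -4)))**2 = (213 + 13/4)**2 = (865/4)**2 = 748225/16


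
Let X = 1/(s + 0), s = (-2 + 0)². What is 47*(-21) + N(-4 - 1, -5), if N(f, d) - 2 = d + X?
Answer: -3959/4 ≈ -989.75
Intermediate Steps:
s = 4 (s = (-2)² = 4)
X = ¼ (X = 1/(4 + 0) = 1/4 = ¼ ≈ 0.25000)
N(f, d) = 9/4 + d (N(f, d) = 2 + (d + ¼) = 2 + (¼ + d) = 9/4 + d)
47*(-21) + N(-4 - 1, -5) = 47*(-21) + (9/4 - 5) = -987 - 11/4 = -3959/4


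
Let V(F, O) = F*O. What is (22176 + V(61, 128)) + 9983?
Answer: 39967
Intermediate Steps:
(22176 + V(61, 128)) + 9983 = (22176 + 61*128) + 9983 = (22176 + 7808) + 9983 = 29984 + 9983 = 39967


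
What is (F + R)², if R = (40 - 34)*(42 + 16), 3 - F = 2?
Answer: 121801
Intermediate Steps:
F = 1 (F = 3 - 1*2 = 3 - 2 = 1)
R = 348 (R = 6*58 = 348)
(F + R)² = (1 + 348)² = 349² = 121801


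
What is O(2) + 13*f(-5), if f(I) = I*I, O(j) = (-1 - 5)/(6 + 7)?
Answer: 4219/13 ≈ 324.54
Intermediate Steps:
O(j) = -6/13
f(I) = I²
O(2) + 13*f(-5) = -6/13 + 13*(-5)² = -6/13 + 13*25 = -6/13 + 325 = 4219/13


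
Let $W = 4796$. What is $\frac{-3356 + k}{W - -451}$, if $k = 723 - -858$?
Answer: $- \frac{1775}{5247} \approx -0.33829$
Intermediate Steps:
$k = 1581$ ($k = 723 + 858 = 1581$)
$\frac{-3356 + k}{W - -451} = \frac{-3356 + 1581}{4796 - -451} = - \frac{1775}{4796 + \left(-14 + 465\right)} = - \frac{1775}{4796 + 451} = - \frac{1775}{5247}$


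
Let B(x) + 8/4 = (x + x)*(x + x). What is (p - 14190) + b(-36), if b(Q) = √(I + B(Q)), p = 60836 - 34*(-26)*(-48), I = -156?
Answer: 4214 + √5026 ≈ 4284.9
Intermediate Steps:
B(x) = -2 + 4*x² (B(x) = -2 + (x + x)*(x + x) = -2 + (2*x)*(2*x) = -2 + 4*x²)
p = 18404 (p = 60836 + 884*(-48) = 60836 - 42432 = 18404)
b(Q) = √(-158 + 4*Q²) (b(Q) = √(-156 + (-2 + 4*Q²)) = √(-158 + 4*Q²))
(p - 14190) + b(-36) = (18404 - 14190) + √(-158 + 4*(-36)²) = 4214 + √(-158 + 4*1296) = 4214 + √(-158 + 5184) = 4214 + √5026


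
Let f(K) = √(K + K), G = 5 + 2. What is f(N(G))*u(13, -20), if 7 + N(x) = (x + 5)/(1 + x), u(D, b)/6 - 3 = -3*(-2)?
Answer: 54*I*√11 ≈ 179.1*I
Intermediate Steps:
u(D, b) = 54 (u(D, b) = 18 + 6*(-3*(-2)) = 18 + 6*6 = 18 + 36 = 54)
G = 7
N(x) = -7 + (5 + x)/(1 + x) (N(x) = -7 + (x + 5)/(1 + x) = -7 + (5 + x)/(1 + x))
f(K) = √2*√K (f(K) = √(2*K) = √2*√K)
f(N(G))*u(13, -20) = (√2*√(2*(-1 - 3*7)/(1 + 7)))*54 = (√2*√(2*(-1 - 21)/8))*54 = (√2*√(2*(⅛)*(-22)))*54 = (√2*√(-11/2))*54 = (√2*(I*√22/2))*54 = (I*√11)*54 = 54*I*√11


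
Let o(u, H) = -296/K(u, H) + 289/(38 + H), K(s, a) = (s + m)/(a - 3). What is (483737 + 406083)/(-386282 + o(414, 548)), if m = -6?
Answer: -26593160520/11556225803 ≈ -2.3012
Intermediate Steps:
K(s, a) = (-6 + s)/(-3 + a) (K(s, a) = (s - 6)/(a - 3) = (-6 + s)/(-3 + a))
o(u, H) = 289/(38 + H) - 296*(-3 + H)/(-6 + u) (o(u, H) = -296*(-3 + H)/(-6 + u) + 289/(38 + H) = 289/(38 + H) - 296*(-3 + H)/(-6 + u))
(483737 + 406083)/(-386282 + o(414, 548)) = (483737 + 406083)/(-386282 + (-1734 + 289*414 - 296*(-3 + 548)*(38 + 548))/((-6 + 414)*(38 + 548))) = 889820/(-386282 + (-1734 + 119646 - 296*545*586)/(408*586)) = 889820/(-386282 + (1/408)*(1/586)*(-1734 + 119646 - 94533520)) = 889820/(-386282 + (1/408)*(1/586)*(-94415608)) = 889820/(-386282 - 11801951/29886) = 889820/(-11556225803/29886) = 889820*(-29886/11556225803) = -26593160520/11556225803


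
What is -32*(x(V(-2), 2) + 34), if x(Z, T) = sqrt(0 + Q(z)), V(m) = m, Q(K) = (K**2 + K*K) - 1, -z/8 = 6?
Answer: -1088 - 32*sqrt(4607) ≈ -3260.0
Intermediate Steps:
z = -48 (z = -8*6 = -48)
Q(K) = -1 + 2*K**2 (Q(K) = (K**2 + K**2) - 1 = 2*K**2 - 1 = -1 + 2*K**2)
x(Z, T) = sqrt(4607) (x(Z, T) = sqrt(0 + (-1 + 2*(-48)**2)) = sqrt(0 + (-1 + 2*2304)) = sqrt(0 + (-1 + 4608)) = sqrt(0 + 4607) = sqrt(4607))
-32*(x(V(-2), 2) + 34) = -32*(sqrt(4607) + 34) = -32*(34 + sqrt(4607)) = -1088 - 32*sqrt(4607)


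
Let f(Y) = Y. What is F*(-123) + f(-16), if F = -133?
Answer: 16343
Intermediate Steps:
F*(-123) + f(-16) = -133*(-123) - 16 = 16359 - 16 = 16343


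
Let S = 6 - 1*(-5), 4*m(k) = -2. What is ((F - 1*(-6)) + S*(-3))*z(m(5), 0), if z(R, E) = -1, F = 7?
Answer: 20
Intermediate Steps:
m(k) = -½ (m(k) = (¼)*(-2) = -½)
S = 11 (S = 6 + 5 = 11)
((F - 1*(-6)) + S*(-3))*z(m(5), 0) = ((7 - 1*(-6)) + 11*(-3))*(-1) = ((7 + 6) - 33)*(-1) = (13 - 33)*(-1) = -20*(-1) = 20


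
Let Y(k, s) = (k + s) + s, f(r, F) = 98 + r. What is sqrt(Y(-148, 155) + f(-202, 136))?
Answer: sqrt(58) ≈ 7.6158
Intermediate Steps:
Y(k, s) = k + 2*s
sqrt(Y(-148, 155) + f(-202, 136)) = sqrt((-148 + 2*155) + (98 - 202)) = sqrt((-148 + 310) - 104) = sqrt(162 - 104) = sqrt(58)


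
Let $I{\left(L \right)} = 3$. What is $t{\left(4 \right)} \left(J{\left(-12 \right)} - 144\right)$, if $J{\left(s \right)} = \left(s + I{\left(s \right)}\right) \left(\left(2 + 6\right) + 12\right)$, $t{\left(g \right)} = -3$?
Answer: $972$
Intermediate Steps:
$J{\left(s \right)} = 60 + 20 s$ ($J{\left(s \right)} = \left(s + 3\right) \left(\left(2 + 6\right) + 12\right) = \left(3 + s\right) \left(8 + 12\right) = \left(3 + s\right) 20 = 60 + 20 s$)
$t{\left(4 \right)} \left(J{\left(-12 \right)} - 144\right) = - 3 \left(\left(60 + 20 \left(-12\right)\right) - 144\right) = - 3 \left(\left(60 - 240\right) - 144\right) = - 3 \left(-180 - 144\right) = \left(-3\right) \left(-324\right) = 972$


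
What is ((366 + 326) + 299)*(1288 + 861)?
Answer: 2129659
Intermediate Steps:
((366 + 326) + 299)*(1288 + 861) = (692 + 299)*2149 = 991*2149 = 2129659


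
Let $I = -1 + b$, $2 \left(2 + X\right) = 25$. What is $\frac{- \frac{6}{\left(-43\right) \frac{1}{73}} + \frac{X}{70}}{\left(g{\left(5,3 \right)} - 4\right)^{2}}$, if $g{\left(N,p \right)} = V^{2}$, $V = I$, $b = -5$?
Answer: $\frac{8889}{880640} \approx 0.010094$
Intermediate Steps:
$X = \frac{21}{2}$ ($X = -2 + \frac{1}{2} \cdot 25 = -2 + \frac{25}{2} = \frac{21}{2} \approx 10.5$)
$I = -6$ ($I = -1 - 5 = -6$)
$V = -6$
$g{\left(N,p \right)} = 36$ ($g{\left(N,p \right)} = \left(-6\right)^{2} = 36$)
$\frac{- \frac{6}{\left(-43\right) \frac{1}{73}} + \frac{X}{70}}{\left(g{\left(5,3 \right)} - 4\right)^{2}} = \frac{- \frac{6}{\left(-43\right) \frac{1}{73}} + \frac{21}{2 \cdot 70}}{\left(36 - 4\right)^{2}} = \frac{- \frac{6}{\left(-43\right) \frac{1}{73}} + \frac{21}{2} \cdot \frac{1}{70}}{32^{2}} = \frac{- \frac{6}{- \frac{43}{73}} + \frac{3}{20}}{1024} = \left(\left(-6\right) \left(- \frac{73}{43}\right) + \frac{3}{20}\right) \frac{1}{1024} = \left(\frac{438}{43} + \frac{3}{20}\right) \frac{1}{1024} = \frac{8889}{860} \cdot \frac{1}{1024} = \frac{8889}{880640}$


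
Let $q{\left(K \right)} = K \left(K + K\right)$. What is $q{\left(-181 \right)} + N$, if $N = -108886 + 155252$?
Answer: $111888$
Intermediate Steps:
$q{\left(K \right)} = 2 K^{2}$ ($q{\left(K \right)} = K 2 K = 2 K^{2}$)
$N = 46366$
$q{\left(-181 \right)} + N = 2 \left(-181\right)^{2} + 46366 = 2 \cdot 32761 + 46366 = 65522 + 46366 = 111888$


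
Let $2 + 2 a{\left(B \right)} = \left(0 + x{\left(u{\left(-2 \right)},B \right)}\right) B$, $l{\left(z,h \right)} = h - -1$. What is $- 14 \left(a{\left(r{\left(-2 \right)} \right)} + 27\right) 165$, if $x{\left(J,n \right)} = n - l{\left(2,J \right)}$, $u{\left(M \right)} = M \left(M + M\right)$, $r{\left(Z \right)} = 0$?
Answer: $-60060$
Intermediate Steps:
$l{\left(z,h \right)} = 1 + h$ ($l{\left(z,h \right)} = h + 1 = 1 + h$)
$u{\left(M \right)} = 2 M^{2}$ ($u{\left(M \right)} = M 2 M = 2 M^{2}$)
$x{\left(J,n \right)} = -1 + n - J$ ($x{\left(J,n \right)} = n - \left(1 + J\right) = -1 + n - J$)
$a{\left(B \right)} = -1 + \frac{B \left(-9 + B\right)}{2}$ ($a{\left(B \right)} = -1 + \frac{\left(0 - \left(1 + 8 - B\right)\right) B}{2} = -1 + \frac{\left(0 - \left(9 - B\right)\right) B}{2} = -1 + \frac{\left(0 + \left(-9 + B\right)\right) B}{2} = -1 + \frac{\left(-9 + B\right) B}{2} = -1 + \frac{B \left(-9 + B\right)}{2}$)
$- 14 \left(a{\left(r{\left(-2 \right)} \right)} + 27\right) 165 = - 14 \left(\left(-1 + \frac{1}{2} \cdot 0 \left(-9 + 0\right)\right) + 27\right) 165 = - 14 \left(\left(-1 + \frac{1}{2} \cdot 0 \left(-9\right)\right) + 27\right) 165 = - 14 \left(\left(-1 + 0\right) + 27\right) 165 = - 14 \left(-1 + 27\right) 165 = \left(-14\right) 26 \cdot 165 = \left(-364\right) 165 = -60060$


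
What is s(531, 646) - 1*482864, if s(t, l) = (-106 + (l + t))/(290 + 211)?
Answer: -80637931/167 ≈ -4.8286e+5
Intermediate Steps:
s(t, l) = -106/501 + l/501 + t/501 (s(t, l) = (-106 + l + t)/501 = (-106 + l + t)*(1/501) = -106/501 + l/501 + t/501)
s(531, 646) - 1*482864 = (-106/501 + (1/501)*646 + (1/501)*531) - 1*482864 = (-106/501 + 646/501 + 177/167) - 482864 = 357/167 - 482864 = -80637931/167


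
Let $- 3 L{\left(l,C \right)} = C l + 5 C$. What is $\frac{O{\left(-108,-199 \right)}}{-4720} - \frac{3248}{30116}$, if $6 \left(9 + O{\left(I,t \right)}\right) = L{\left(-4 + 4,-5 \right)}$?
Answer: $- \frac{67956047}{639663840} \approx -0.10624$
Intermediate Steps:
$L{\left(l,C \right)} = - \frac{5 C}{3} - \frac{C l}{3}$ ($L{\left(l,C \right)} = - \frac{C l + 5 C}{3} = - \frac{5 C + C l}{3} = - \frac{5 C}{3} - \frac{C l}{3}$)
$O{\left(I,t \right)} = - \frac{137}{18}$ ($O{\left(I,t \right)} = -9 + \frac{\left(- \frac{1}{3}\right) \left(-5\right) \left(5 + \left(-4 + 4\right)\right)}{6} = -9 + \frac{\left(- \frac{1}{3}\right) \left(-5\right) \left(5 + 0\right)}{6} = -9 + \frac{\left(- \frac{1}{3}\right) \left(-5\right) 5}{6} = -9 + \frac{1}{6} \cdot \frac{25}{3} = -9 + \frac{25}{18} = - \frac{137}{18}$)
$\frac{O{\left(-108,-199 \right)}}{-4720} - \frac{3248}{30116} = - \frac{137}{18 \left(-4720\right)} - \frac{3248}{30116} = \left(- \frac{137}{18}\right) \left(- \frac{1}{4720}\right) - \frac{812}{7529} = \frac{137}{84960} - \frac{812}{7529} = - \frac{67956047}{639663840}$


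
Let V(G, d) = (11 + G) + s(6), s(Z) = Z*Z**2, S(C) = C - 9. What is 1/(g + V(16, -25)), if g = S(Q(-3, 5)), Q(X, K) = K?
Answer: 1/239 ≈ 0.0041841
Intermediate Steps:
S(C) = -9 + C
s(Z) = Z**3
g = -4 (g = -9 + 5 = -4)
V(G, d) = 227 + G (V(G, d) = (11 + G) + 6**3 = (11 + G) + 216 = 227 + G)
1/(g + V(16, -25)) = 1/(-4 + (227 + 16)) = 1/(-4 + 243) = 1/239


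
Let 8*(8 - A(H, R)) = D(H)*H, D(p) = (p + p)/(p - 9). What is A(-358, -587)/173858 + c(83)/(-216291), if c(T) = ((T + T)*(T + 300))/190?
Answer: -1309630330889/1311060694438470 ≈ -0.00099891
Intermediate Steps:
D(p) = 2*p/(-9 + p) (D(p) = (2*p)/(-9 + p) = 2*p/(-9 + p))
A(H, R) = 8 - H**2/(4*(-9 + H)) (A(H, R) = 8 - 2*H/(-9 + H)*H/8 = 8 - H**2/(4*(-9 + H)))
c(T) = T*(300 + T)/95 (c(T) = ((2*T)*(300 + T))*(1/190) = (2*T*(300 + T))*(1/190) = T*(300 + T)/95)
A(-358, -587)/173858 + c(83)/(-216291) = ((-288 - 1*(-358)**2 + 32*(-358))/(4*(-9 - 358)))/173858 + ((1/95)*83*(300 + 83))/(-216291) = ((1/4)*(-288 - 1*128164 - 11456)/(-367))*(1/173858) + ((1/95)*83*383)*(-1/216291) = ((1/4)*(-1/367)*(-288 - 128164 - 11456))*(1/173858) + (31789/95)*(-1/216291) = ((1/4)*(-1/367)*(-139908))*(1/173858) - 31789/20547645 = (34977/367)*(1/173858) - 31789/20547645 = 34977/63805886 - 31789/20547645 = -1309630330889/1311060694438470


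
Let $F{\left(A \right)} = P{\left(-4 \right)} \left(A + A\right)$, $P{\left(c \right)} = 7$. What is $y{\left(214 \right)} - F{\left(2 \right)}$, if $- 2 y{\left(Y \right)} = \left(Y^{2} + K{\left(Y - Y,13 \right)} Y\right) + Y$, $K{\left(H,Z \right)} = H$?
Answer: $-23033$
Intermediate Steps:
$y{\left(Y \right)} = - \frac{Y}{2} - \frac{Y^{2}}{2}$ ($y{\left(Y \right)} = - \frac{\left(Y^{2} + \left(Y - Y\right) Y\right) + Y}{2} = - \frac{\left(Y^{2} + 0 Y\right) + Y}{2} = - \frac{\left(Y^{2} + 0\right) + Y}{2} = - \frac{Y^{2} + Y}{2} = - \frac{Y + Y^{2}}{2} = - \frac{Y}{2} - \frac{Y^{2}}{2}$)
$F{\left(A \right)} = 14 A$ ($F{\left(A \right)} = 7 \left(A + A\right) = 7 \cdot 2 A = 14 A$)
$y{\left(214 \right)} - F{\left(2 \right)} = \left(- \frac{1}{2}\right) 214 \left(1 + 214\right) - 14 \cdot 2 = \left(- \frac{1}{2}\right) 214 \cdot 215 - 28 = -23005 - 28 = -23033$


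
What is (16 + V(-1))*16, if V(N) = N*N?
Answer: 272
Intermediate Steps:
V(N) = N**2
(16 + V(-1))*16 = (16 + (-1)**2)*16 = (16 + 1)*16 = 17*16 = 272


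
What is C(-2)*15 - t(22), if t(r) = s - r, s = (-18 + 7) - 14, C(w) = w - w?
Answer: 47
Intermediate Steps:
C(w) = 0
s = -25 (s = -11 - 14 = -25)
t(r) = -25 - r
C(-2)*15 - t(22) = 0*15 - (-25 - 1*22) = 0 - (-25 - 22) = 0 - 1*(-47) = 0 + 47 = 47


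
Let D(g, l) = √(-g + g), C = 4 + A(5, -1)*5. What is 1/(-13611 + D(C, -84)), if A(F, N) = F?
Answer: -1/13611 ≈ -7.3470e-5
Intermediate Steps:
C = 29 (C = 4 + 5*5 = 4 + 25 = 29)
D(g, l) = 0 (D(g, l) = √0 = 0)
1/(-13611 + D(C, -84)) = 1/(-13611 + 0) = 1/(-13611) = -1/13611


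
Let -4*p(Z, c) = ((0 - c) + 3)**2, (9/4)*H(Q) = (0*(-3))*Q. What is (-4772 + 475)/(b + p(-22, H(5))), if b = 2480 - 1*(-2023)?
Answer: -17188/18003 ≈ -0.95473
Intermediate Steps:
b = 4503 (b = 2480 + 2023 = 4503)
H(Q) = 0 (H(Q) = 4*((0*(-3))*Q)/9 = 4*(0*Q)/9 = (4/9)*0 = 0)
p(Z, c) = -(3 - c)**2/4 (p(Z, c) = -((0 - c) + 3)**2/4 = -(-c + 3)**2/4 = -(3 - c)**2/4)
(-4772 + 475)/(b + p(-22, H(5))) = (-4772 + 475)/(4503 - (-3 + 0)**2/4) = -4297/(4503 - 1/4*(-3)**2) = -4297/(4503 - 1/4*9) = -4297/(4503 - 9/4) = -4297/18003/4 = -4297*4/18003 = -17188/18003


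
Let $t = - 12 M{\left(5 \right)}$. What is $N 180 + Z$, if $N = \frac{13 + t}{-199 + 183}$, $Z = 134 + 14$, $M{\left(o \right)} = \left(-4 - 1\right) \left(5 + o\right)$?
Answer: $- \frac{26993}{4} \approx -6748.3$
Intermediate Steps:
$M{\left(o \right)} = -25 - 5 o$ ($M{\left(o \right)} = - 5 \left(5 + o\right) = -25 - 5 o$)
$Z = 148$
$t = 600$ ($t = - 12 \left(-25 - 25\right) = \left(-12\right) \left(-50\right) = 600$)
$N = - \frac{613}{16}$ ($N = \frac{13 + 600}{-199 + 183} = \frac{613}{-16} = 613 \left(- \frac{1}{16}\right) = - \frac{613}{16} \approx -38.313$)
$N 180 + Z = \left(- \frac{613}{16}\right) 180 + 148 = - \frac{27585}{4} + 148 = - \frac{26993}{4}$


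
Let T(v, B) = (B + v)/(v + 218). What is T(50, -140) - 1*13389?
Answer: -1794171/134 ≈ -13389.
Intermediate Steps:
T(v, B) = (B + v)/(218 + v)
T(50, -140) - 1*13389 = (-140 + 50)/(218 + 50) - 1*13389 = -90/268 - 13389 = (1/268)*(-90) - 13389 = -45/134 - 13389 = -1794171/134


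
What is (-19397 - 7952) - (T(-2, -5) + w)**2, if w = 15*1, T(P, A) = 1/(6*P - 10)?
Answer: -13345157/484 ≈ -27573.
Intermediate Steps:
T(P, A) = 1/(-10 + 6*P)
w = 15
(-19397 - 7952) - (T(-2, -5) + w)**2 = (-19397 - 7952) - (1/(2*(-5 + 3*(-2))) + 15)**2 = -27349 - (1/(2*(-5 - 6)) + 15)**2 = -27349 - ((1/2)/(-11) + 15)**2 = -27349 - ((1/2)*(-1/11) + 15)**2 = -27349 - (-1/22 + 15)**2 = -27349 - (329/22)**2 = -27349 - 1*108241/484 = -27349 - 108241/484 = -13345157/484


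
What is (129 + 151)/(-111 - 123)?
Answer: -140/117 ≈ -1.1966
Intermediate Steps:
(129 + 151)/(-111 - 123) = 280/(-234) = -1/234*280 = -140/117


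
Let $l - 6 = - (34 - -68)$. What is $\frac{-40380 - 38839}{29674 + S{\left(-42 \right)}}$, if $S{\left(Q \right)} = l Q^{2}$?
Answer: $\frac{79219}{139670} \approx 0.56719$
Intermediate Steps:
$l = -96$ ($l = 6 - \left(34 - -68\right) = 6 - \left(34 + 68\right) = 6 - 102 = -96$)
$S{\left(Q \right)} = - 96 Q^{2}$
$\frac{-40380 - 38839}{29674 + S{\left(-42 \right)}} = \frac{-40380 - 38839}{29674 - 96 \left(-42\right)^{2}} = - \frac{79219}{29674 - 169344} = - \frac{79219}{-139670} = \left(-79219\right) \left(- \frac{1}{139670}\right) = \frac{79219}{139670}$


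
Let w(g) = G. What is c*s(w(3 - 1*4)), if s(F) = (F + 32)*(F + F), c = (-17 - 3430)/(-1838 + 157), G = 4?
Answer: 992736/1681 ≈ 590.56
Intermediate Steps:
c = 3447/1681 (c = -3447/(-1681) = -3447*(-1/1681) = 3447/1681 ≈ 2.0506)
w(g) = 4
s(F) = 2*F*(32 + F) (s(F) = (32 + F)*(2*F) = 2*F*(32 + F))
c*s(w(3 - 1*4)) = 3447*(2*4*(32 + 4))/1681 = 3447*(2*4*36)/1681 = (3447/1681)*288 = 992736/1681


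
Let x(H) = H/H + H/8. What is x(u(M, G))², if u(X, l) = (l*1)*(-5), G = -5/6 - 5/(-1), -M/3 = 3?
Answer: 5929/2304 ≈ 2.5733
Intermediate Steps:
M = -9 (M = -3*3 = -9)
G = 25/6 (G = -5*⅙ - 5*(-1) = -⅚ + 5 = 25/6 ≈ 4.1667)
u(X, l) = -5*l (u(X, l) = l*(-5) = -5*l)
x(H) = 1 + H/8 (x(H) = 1 + H*(⅛) = 1 + H/8)
x(u(M, G))² = (1 + (-5*25/6)/8)² = (1 + (⅛)*(-125/6))² = (1 - 125/48)² = (-77/48)² = 5929/2304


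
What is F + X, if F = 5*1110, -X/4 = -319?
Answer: 6826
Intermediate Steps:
X = 1276 (X = -4*(-319) = 1276)
F = 5550
F + X = 5550 + 1276 = 6826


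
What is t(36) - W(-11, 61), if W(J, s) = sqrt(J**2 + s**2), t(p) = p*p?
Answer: 1296 - sqrt(3842) ≈ 1234.0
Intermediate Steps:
t(p) = p**2
t(36) - W(-11, 61) = 36**2 - sqrt((-11)**2 + 61**2) = 1296 - sqrt(121 + 3721) = 1296 - sqrt(3842)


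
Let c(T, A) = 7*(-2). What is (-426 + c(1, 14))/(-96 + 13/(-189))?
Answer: 83160/18157 ≈ 4.5800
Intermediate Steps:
c(T, A) = -14
(-426 + c(1, 14))/(-96 + 13/(-189)) = (-426 - 14)/(-96 + 13/(-189)) = -440/(-96 + 13*(-1/189)) = -440/(-96 - 13/189) = -440/(-18157/189) = -440*(-189/18157) = 83160/18157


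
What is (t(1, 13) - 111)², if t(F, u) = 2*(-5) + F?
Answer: 14400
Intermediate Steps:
t(F, u) = -10 + F
(t(1, 13) - 111)² = ((-10 + 1) - 111)² = (-9 - 111)² = (-120)² = 14400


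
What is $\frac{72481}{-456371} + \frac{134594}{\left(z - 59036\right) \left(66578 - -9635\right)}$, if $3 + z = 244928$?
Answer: $- \frac{1026788380075343}{6465480226542447} \approx -0.15881$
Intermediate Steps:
$z = 244925$ ($z = -3 + 244928 = 244925$)
$\frac{72481}{-456371} + \frac{134594}{\left(z - 59036\right) \left(66578 - -9635\right)} = \frac{72481}{-456371} + \frac{134594}{\left(244925 - 59036\right) \left(66578 - -9635\right)} = 72481 \left(- \frac{1}{456371}\right) + \frac{134594}{185889 \left(66578 + 9635\right)} = - \frac{72481}{456371} + \frac{134594}{185889 \cdot 76213} = - \frac{72481}{456371} + \frac{134594}{14167158357} = - \frac{1026788380075343}{6465480226542447}$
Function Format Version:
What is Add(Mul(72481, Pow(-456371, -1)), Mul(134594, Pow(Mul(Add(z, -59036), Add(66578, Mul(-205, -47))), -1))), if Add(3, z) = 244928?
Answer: Rational(-1026788380075343, 6465480226542447) ≈ -0.15881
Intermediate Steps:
z = 244925 (z = Add(-3, 244928) = 244925)
Add(Mul(72481, Pow(-456371, -1)), Mul(134594, Pow(Mul(Add(z, -59036), Add(66578, Mul(-205, -47))), -1))) = Add(Mul(72481, Pow(-456371, -1)), Mul(134594, Pow(Mul(Add(244925, -59036), Add(66578, Mul(-205, -47))), -1))) = Add(Mul(72481, Rational(-1, 456371)), Mul(134594, Pow(Mul(185889, Add(66578, 9635)), -1))) = Add(Rational(-72481, 456371), Mul(134594, Pow(Mul(185889, 76213), -1))) = Add(Rational(-72481, 456371), Mul(134594, Pow(14167158357, -1))) = Add(Rational(-72481, 456371), Mul(134594, Rational(1, 14167158357))) = Add(Rational(-72481, 456371), Rational(134594, 14167158357)) = Rational(-1026788380075343, 6465480226542447)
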